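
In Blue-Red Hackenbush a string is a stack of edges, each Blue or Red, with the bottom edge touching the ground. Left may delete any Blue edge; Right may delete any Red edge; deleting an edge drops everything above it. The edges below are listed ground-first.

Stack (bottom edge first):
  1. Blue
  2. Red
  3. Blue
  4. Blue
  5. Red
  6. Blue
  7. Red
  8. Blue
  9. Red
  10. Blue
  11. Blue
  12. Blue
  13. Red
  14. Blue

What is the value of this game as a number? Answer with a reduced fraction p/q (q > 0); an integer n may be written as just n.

6843/8192

step 1: add Blue to get B; options L={ 0 } R={ · } ⇒ 1
step 2: add Red to get BR; options L={ 0 } R={ 1 } ⇒ 1/2
step 3: add Blue to get BRB; options L={ 0,1/2 } R={ 1 } ⇒ 3/4
step 4: add Blue to get BRBB; options L={ 0,1/2,3/4 } R={ 1 } ⇒ 7/8
step 5: add Red to get BRBBR; options L={ 0,1/2,3/4 } R={ 7/8,1 } ⇒ 13/16
step 6: add Blue to get BRBBRB; options L={ 0,1/2,3/4,13/16 } R={ 7/8,1 } ⇒ 27/32
step 7: add Red to get BRBBRBR; options L={ 0,1/2,3/4,13/16 } R={ 27/32,7/8,1 } ⇒ 53/64
step 8: add Blue to get BRBBRBRB; options L={ 0,1/2,3/4,13/16,53/64 } R={ 27/32,7/8,1 } ⇒ 107/128
step 9: add Red to get BRBBRBRBR; options L={ 0,1/2,3/4,13/16,53/64 } R={ 107/128,27/32,7/8,1 } ⇒ 213/256
step 10: add Blue to get BRBBRBRBRB; options L={ 0,1/2,3/4,13/16,53/64,213/256 } R={ 107/128,27/32,7/8,1 } ⇒ 427/512
step 11: add Blue to get BRBBRBRBRBB; options L={ 0,1/2,3/4,13/16,53/64,213/256,427/512 } R={ 107/128,27/32,7/8,1 } ⇒ 855/1024
step 12: add Blue to get BRBBRBRBRBBB; options L={ 0,1/2,3/4,13/16,53/64,213/256,427/512,855/1024 } R={ 107/128,27/32,7/8,1 } ⇒ 1711/2048
step 13: add Red to get BRBBRBRBRBBBR; options L={ 0,1/2,3/4,13/16,53/64,213/256,427/512,855/1024 } R={ 1711/2048,107/128,27/32,7/8,1 } ⇒ 3421/4096
step 14: add Blue to get BRBBRBRBRBBBRB; options L={ 0,1/2,3/4,13/16,53/64,213/256,427/512,855/1024,3421/4096 } R={ 1711/2048,107/128,27/32,7/8,1 } ⇒ 6843/8192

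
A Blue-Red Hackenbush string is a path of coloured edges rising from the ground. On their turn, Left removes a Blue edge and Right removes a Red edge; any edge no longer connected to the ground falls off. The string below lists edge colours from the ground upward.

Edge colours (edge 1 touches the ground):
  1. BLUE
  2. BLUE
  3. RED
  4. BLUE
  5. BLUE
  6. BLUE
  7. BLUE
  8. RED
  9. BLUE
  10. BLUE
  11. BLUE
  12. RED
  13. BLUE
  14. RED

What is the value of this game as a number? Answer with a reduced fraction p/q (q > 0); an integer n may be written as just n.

8053/4096

step 1: add BLUE to get B; options L={ 0 } R={ ∅ } — 1
step 2: add BLUE to get BB; options L={ 0, 1 } R={ ∅ } — 2
step 3: add RED to get BBR; options L={ 0, 1 } R={ 2 } — 3/2
step 4: add BLUE to get BBRB; options L={ 0, 1, 3/2 } R={ 2 } — 7/4
step 5: add BLUE to get BBRBB; options L={ 0, 1, 3/2, 7/4 } R={ 2 } — 15/8
step 6: add BLUE to get BBRBBB; options L={ 0, 1, 3/2, 7/4, 15/8 } R={ 2 } — 31/16
step 7: add BLUE to get BBRBBBB; options L={ 0, 1, 3/2, 7/4, 15/8, 31/16 } R={ 2 } — 63/32
step 8: add RED to get BBRBBBBR; options L={ 0, 1, 3/2, 7/4, 15/8, 31/16 } R={ 63/32, 2 } — 125/64
step 9: add BLUE to get BBRBBBBRB; options L={ 0, 1, 3/2, 7/4, 15/8, 31/16, 125/64 } R={ 63/32, 2 } — 251/128
step 10: add BLUE to get BBRBBBBRBB; options L={ 0, 1, 3/2, 7/4, 15/8, 31/16, 125/64, 251/128 } R={ 63/32, 2 } — 503/256
step 11: add BLUE to get BBRBBBBRBBB; options L={ 0, 1, 3/2, 7/4, 15/8, 31/16, 125/64, 251/128, 503/256 } R={ 63/32, 2 } — 1007/512
step 12: add RED to get BBRBBBBRBBBR; options L={ 0, 1, 3/2, 7/4, 15/8, 31/16, 125/64, 251/128, 503/256 } R={ 1007/512, 63/32, 2 } — 2013/1024
step 13: add BLUE to get BBRBBBBRBBBRB; options L={ 0, 1, 3/2, 7/4, 15/8, 31/16, 125/64, 251/128, 503/256, 2013/1024 } R={ 1007/512, 63/32, 2 } — 4027/2048
step 14: add RED to get BBRBBBBRBBBRBR; options L={ 0, 1, 3/2, 7/4, 15/8, 31/16, 125/64, 251/128, 503/256, 2013/1024 } R={ 4027/2048, 1007/512, 63/32, 2 } — 8053/4096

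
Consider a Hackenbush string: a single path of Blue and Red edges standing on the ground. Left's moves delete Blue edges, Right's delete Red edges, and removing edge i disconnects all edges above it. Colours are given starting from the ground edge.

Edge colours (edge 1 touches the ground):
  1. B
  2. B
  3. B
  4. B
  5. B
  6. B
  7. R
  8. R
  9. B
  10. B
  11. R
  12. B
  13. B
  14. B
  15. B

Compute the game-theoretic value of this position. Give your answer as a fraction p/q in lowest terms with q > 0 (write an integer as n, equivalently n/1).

2783/512

Recurse on prefixes of the 15-edge string B B B B B B R R B B R B B B B:
1 of 15 · B · max L 0 · min R +∞ => 1
2 of 15 · BB · max L 1 · min R +∞ => 2
3 of 15 · BBB · max L 2 · min R +∞ => 3
4 of 15 · BBBB · max L 3 · min R +∞ => 4
5 of 15 · BBBBB · max L 4 · min R +∞ => 5
6 of 15 · BBBBBB · max L 5 · min R +∞ => 6
7 of 15 · BBBBBBR · max L 5 · min R 6 => 11/2
8 of 15 · BBBBBBRR · max L 5 · min R 11/2 => 21/4
9 of 15 · BBBBBBRRB · max L 21/4 · min R 11/2 => 43/8
10 of 15 · BBBBBBRRBB · max L 43/8 · min R 11/2 => 87/16
11 of 15 · BBBBBBRRBBR · max L 43/8 · min R 87/16 => 173/32
12 of 15 · BBBBBBRRBBRB · max L 173/32 · min R 87/16 => 347/64
13 of 15 · BBBBBBRRBBRBB · max L 347/64 · min R 87/16 => 695/128
14 of 15 · BBBBBBRRBBRBBB · max L 695/128 · min R 87/16 => 1391/256
15 of 15 · BBBBBBRRBBRBBBB · max L 1391/256 · min R 87/16 => 2783/512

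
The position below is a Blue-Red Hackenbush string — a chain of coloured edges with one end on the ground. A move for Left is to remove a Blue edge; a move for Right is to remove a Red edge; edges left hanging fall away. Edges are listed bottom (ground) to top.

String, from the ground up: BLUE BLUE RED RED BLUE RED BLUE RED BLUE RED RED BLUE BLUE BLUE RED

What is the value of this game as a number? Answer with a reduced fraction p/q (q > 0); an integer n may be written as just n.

Build val(s[:k]) for k = 1..15, string s = BLUE BLUE RED RED BLUE RED BLUE RED BLUE RED RED BLUE BLUE BLUE RED.
B: Left { 0 }, Right { · } => simplest 1
BB: Left { 0 1 }, Right { · } => simplest 2
BBR: Left { 0 1 }, Right { 2 } => simplest 3/2
BBRR: Left { 0 1 }, Right { 3/2 2 } => simplest 5/4
BBRRB: Left { 0 1 5/4 }, Right { 3/2 2 } => simplest 11/8
BBRRBR: Left { 0 1 5/4 }, Right { 11/8 3/2 2 } => simplest 21/16
BBRRBRB: Left { 0 1 5/4 21/16 }, Right { 11/8 3/2 2 } => simplest 43/32
BBRRBRBR: Left { 0 1 5/4 21/16 }, Right { 43/32 11/8 3/2 2 } => simplest 85/64
BBRRBRBRB: Left { 0 1 5/4 21/16 85/64 }, Right { 43/32 11/8 3/2 2 } => simplest 171/128
BBRRBRBRBR: Left { 0 1 5/4 21/16 85/64 }, Right { 171/128 43/32 11/8 3/2 2 } => simplest 341/256
BBRRBRBRBRR: Left { 0 1 5/4 21/16 85/64 }, Right { 341/256 171/128 43/32 11/8 3/2 2 } => simplest 681/512
BBRRBRBRBRRB: Left { 0 1 5/4 21/16 85/64 681/512 }, Right { 341/256 171/128 43/32 11/8 3/2 2 } => simplest 1363/1024
BBRRBRBRBRRBB: Left { 0 1 5/4 21/16 85/64 681/512 1363/1024 }, Right { 341/256 171/128 43/32 11/8 3/2 2 } => simplest 2727/2048
BBRRBRBRBRRBBB: Left { 0 1 5/4 21/16 85/64 681/512 1363/1024 2727/2048 }, Right { 341/256 171/128 43/32 11/8 3/2 2 } => simplest 5455/4096
BBRRBRBRBRRBBBR: Left { 0 1 5/4 21/16 85/64 681/512 1363/1024 2727/2048 }, Right { 5455/4096 341/256 171/128 43/32 11/8 3/2 2 } => simplest 10909/8192

10909/8192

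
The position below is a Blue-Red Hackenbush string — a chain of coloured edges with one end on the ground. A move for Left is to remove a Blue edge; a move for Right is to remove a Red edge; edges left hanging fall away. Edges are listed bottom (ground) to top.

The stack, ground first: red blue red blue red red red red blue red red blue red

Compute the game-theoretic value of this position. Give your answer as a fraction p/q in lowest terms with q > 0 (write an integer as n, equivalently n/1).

-3035/4096

Prefix values for red blue red blue red red red red blue red red blue red via {L|R} + simplicity:
g_1 [r]  L=[none]  R=[0]  → -1
g_2 [rb]  L=[-1]  R=[0]  → -1/2
g_3 [rbr]  L=[-1]  R=[-1/2, 0]  → -3/4
g_4 [rbrb]  L=[-1, -3/4]  R=[-1/2, 0]  → -5/8
g_5 [rbrbr]  L=[-1, -3/4]  R=[-5/8, -1/2, 0]  → -11/16
g_6 [rbrbrr]  L=[-1, -3/4]  R=[-11/16, -5/8, -1/2, 0]  → -23/32
g_7 [rbrbrrr]  L=[-1, -3/4]  R=[-23/32, -11/16, -5/8, -1/2, 0]  → -47/64
g_8 [rbrbrrrr]  L=[-1, -3/4]  R=[-47/64, -23/32, -11/16, -5/8, -1/2, 0]  → -95/128
g_9 [rbrbrrrrb]  L=[-1, -3/4, -95/128]  R=[-47/64, -23/32, -11/16, -5/8, -1/2, 0]  → -189/256
g_10 [rbrbrrrrbr]  L=[-1, -3/4, -95/128]  R=[-189/256, -47/64, -23/32, -11/16, -5/8, -1/2, 0]  → -379/512
g_11 [rbrbrrrrbrr]  L=[-1, -3/4, -95/128]  R=[-379/512, -189/256, -47/64, -23/32, -11/16, -5/8, -1/2, 0]  → -759/1024
g_12 [rbrbrrrrbrrb]  L=[-1, -3/4, -95/128, -759/1024]  R=[-379/512, -189/256, -47/64, -23/32, -11/16, -5/8, -1/2, 0]  → -1517/2048
g_13 [rbrbrrrrbrrbr]  L=[-1, -3/4, -95/128, -759/1024]  R=[-1517/2048, -379/512, -189/256, -47/64, -23/32, -11/16, -5/8, -1/2, 0]  → -3035/4096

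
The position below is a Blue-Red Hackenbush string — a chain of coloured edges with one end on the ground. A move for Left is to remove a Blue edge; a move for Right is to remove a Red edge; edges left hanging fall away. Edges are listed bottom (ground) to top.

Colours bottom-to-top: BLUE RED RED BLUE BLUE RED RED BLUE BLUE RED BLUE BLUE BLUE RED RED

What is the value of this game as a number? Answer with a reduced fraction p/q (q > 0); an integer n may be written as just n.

6585/16384

edge 1 of 15 (BLUE): { 0 | (no moves) } gives 1
edge 2 of 15 (RED): { 0 | 1 } gives 1/2
edge 3 of 15 (RED): { 0 | 1/2 1 } gives 1/4
edge 4 of 15 (BLUE): { 0 1/4 | 1/2 1 } gives 3/8
edge 5 of 15 (BLUE): { 0 1/4 3/8 | 1/2 1 } gives 7/16
edge 6 of 15 (RED): { 0 1/4 3/8 | 7/16 1/2 1 } gives 13/32
edge 7 of 15 (RED): { 0 1/4 3/8 | 13/32 7/16 1/2 1 } gives 25/64
edge 8 of 15 (BLUE): { 0 1/4 3/8 25/64 | 13/32 7/16 1/2 1 } gives 51/128
edge 9 of 15 (BLUE): { 0 1/4 3/8 25/64 51/128 | 13/32 7/16 1/2 1 } gives 103/256
edge 10 of 15 (RED): { 0 1/4 3/8 25/64 51/128 | 103/256 13/32 7/16 1/2 1 } gives 205/512
edge 11 of 15 (BLUE): { 0 1/4 3/8 25/64 51/128 205/512 | 103/256 13/32 7/16 1/2 1 } gives 411/1024
edge 12 of 15 (BLUE): { 0 1/4 3/8 25/64 51/128 205/512 411/1024 | 103/256 13/32 7/16 1/2 1 } gives 823/2048
edge 13 of 15 (BLUE): { 0 1/4 3/8 25/64 51/128 205/512 411/1024 823/2048 | 103/256 13/32 7/16 1/2 1 } gives 1647/4096
edge 14 of 15 (RED): { 0 1/4 3/8 25/64 51/128 205/512 411/1024 823/2048 | 1647/4096 103/256 13/32 7/16 1/2 1 } gives 3293/8192
edge 15 of 15 (RED): { 0 1/4 3/8 25/64 51/128 205/512 411/1024 823/2048 | 3293/8192 1647/4096 103/256 13/32 7/16 1/2 1 } gives 6585/16384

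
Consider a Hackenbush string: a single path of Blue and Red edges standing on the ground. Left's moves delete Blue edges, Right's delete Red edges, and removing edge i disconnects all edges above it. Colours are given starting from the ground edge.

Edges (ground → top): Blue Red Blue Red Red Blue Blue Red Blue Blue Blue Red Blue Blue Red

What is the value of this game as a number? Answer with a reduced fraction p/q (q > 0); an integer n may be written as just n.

Prefix values for Blue Red Blue Red Red Blue Blue Red Blue Blue Blue Red Blue Blue Red via {L|R} + simplicity:
B: Left { 0 }, Right { none } → simplest 1
BR: Left { 0 }, Right { 1 } → simplest 1/2
BRB: Left { 0 1/2 }, Right { 1 } → simplest 3/4
BRBR: Left { 0 1/2 }, Right { 3/4 1 } → simplest 5/8
BRBRR: Left { 0 1/2 }, Right { 5/8 3/4 1 } → simplest 9/16
BRBRRB: Left { 0 1/2 9/16 }, Right { 5/8 3/4 1 } → simplest 19/32
BRBRRBB: Left { 0 1/2 9/16 19/32 }, Right { 5/8 3/4 1 } → simplest 39/64
BRBRRBBR: Left { 0 1/2 9/16 19/32 }, Right { 39/64 5/8 3/4 1 } → simplest 77/128
BRBRRBBRB: Left { 0 1/2 9/16 19/32 77/128 }, Right { 39/64 5/8 3/4 1 } → simplest 155/256
BRBRRBBRBB: Left { 0 1/2 9/16 19/32 77/128 155/256 }, Right { 39/64 5/8 3/4 1 } → simplest 311/512
BRBRRBBRBBB: Left { 0 1/2 9/16 19/32 77/128 155/256 311/512 }, Right { 39/64 5/8 3/4 1 } → simplest 623/1024
BRBRRBBRBBBR: Left { 0 1/2 9/16 19/32 77/128 155/256 311/512 }, Right { 623/1024 39/64 5/8 3/4 1 } → simplest 1245/2048
BRBRRBBRBBBRB: Left { 0 1/2 9/16 19/32 77/128 155/256 311/512 1245/2048 }, Right { 623/1024 39/64 5/8 3/4 1 } → simplest 2491/4096
BRBRRBBRBBBRBB: Left { 0 1/2 9/16 19/32 77/128 155/256 311/512 1245/2048 2491/4096 }, Right { 623/1024 39/64 5/8 3/4 1 } → simplest 4983/8192
BRBRRBBRBBBRBBR: Left { 0 1/2 9/16 19/32 77/128 155/256 311/512 1245/2048 2491/4096 }, Right { 4983/8192 623/1024 39/64 5/8 3/4 1 } → simplest 9965/16384

9965/16384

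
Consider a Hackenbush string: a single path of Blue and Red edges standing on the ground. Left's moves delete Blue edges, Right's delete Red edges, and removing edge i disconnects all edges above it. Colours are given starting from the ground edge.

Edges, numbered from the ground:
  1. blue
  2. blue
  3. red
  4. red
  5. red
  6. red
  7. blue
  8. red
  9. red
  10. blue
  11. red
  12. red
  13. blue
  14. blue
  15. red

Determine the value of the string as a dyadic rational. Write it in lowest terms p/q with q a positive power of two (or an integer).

value_1 [b]  L=[0]  R=[]  gives 1
value_2 [bb]  L=[0; 1]  R=[]  gives 2
value_3 [bbr]  L=[0; 1]  R=[2]  gives 3/2
value_4 [bbrr]  L=[0; 1]  R=[3/2; 2]  gives 5/4
value_5 [bbrrr]  L=[0; 1]  R=[5/4; 3/2; 2]  gives 9/8
value_6 [bbrrrr]  L=[0; 1]  R=[9/8; 5/4; 3/2; 2]  gives 17/16
value_7 [bbrrrrb]  L=[0; 1; 17/16]  R=[9/8; 5/4; 3/2; 2]  gives 35/32
value_8 [bbrrrrbr]  L=[0; 1; 17/16]  R=[35/32; 9/8; 5/4; 3/2; 2]  gives 69/64
value_9 [bbrrrrbrr]  L=[0; 1; 17/16]  R=[69/64; 35/32; 9/8; 5/4; 3/2; 2]  gives 137/128
value_10 [bbrrrrbrrb]  L=[0; 1; 17/16; 137/128]  R=[69/64; 35/32; 9/8; 5/4; 3/2; 2]  gives 275/256
value_11 [bbrrrrbrrbr]  L=[0; 1; 17/16; 137/128]  R=[275/256; 69/64; 35/32; 9/8; 5/4; 3/2; 2]  gives 549/512
value_12 [bbrrrrbrrbrr]  L=[0; 1; 17/16; 137/128]  R=[549/512; 275/256; 69/64; 35/32; 9/8; 5/4; 3/2; 2]  gives 1097/1024
value_13 [bbrrrrbrrbrrb]  L=[0; 1; 17/16; 137/128; 1097/1024]  R=[549/512; 275/256; 69/64; 35/32; 9/8; 5/4; 3/2; 2]  gives 2195/2048
value_14 [bbrrrrbrrbrrbb]  L=[0; 1; 17/16; 137/128; 1097/1024; 2195/2048]  R=[549/512; 275/256; 69/64; 35/32; 9/8; 5/4; 3/2; 2]  gives 4391/4096
value_15 [bbrrrrbrrbrrbbr]  L=[0; 1; 17/16; 137/128; 1097/1024; 2195/2048]  R=[4391/4096; 549/512; 275/256; 69/64; 35/32; 9/8; 5/4; 3/2; 2]  gives 8781/8192

8781/8192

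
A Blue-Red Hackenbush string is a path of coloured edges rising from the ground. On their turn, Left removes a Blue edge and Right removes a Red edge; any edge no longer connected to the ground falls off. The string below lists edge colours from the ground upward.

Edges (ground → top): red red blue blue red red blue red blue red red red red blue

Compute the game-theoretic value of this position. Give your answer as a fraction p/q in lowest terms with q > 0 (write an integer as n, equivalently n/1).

Build G(s[:k]) for k = 1..14, string s = red red blue blue red red blue red blue red red red red blue.
1 of 14 · r · max L −∞ · min R 0 ⇒ -1
2 of 14 · rr · max L −∞ · min R -1 ⇒ -2
3 of 14 · rrb · max L -2 · min R -1 ⇒ -3/2
4 of 14 · rrbb · max L -3/2 · min R -1 ⇒ -5/4
5 of 14 · rrbbr · max L -3/2 · min R -5/4 ⇒ -11/8
6 of 14 · rrbbrr · max L -3/2 · min R -11/8 ⇒ -23/16
7 of 14 · rrbbrrb · max L -23/16 · min R -11/8 ⇒ -45/32
8 of 14 · rrbbrrbr · max L -23/16 · min R -45/32 ⇒ -91/64
9 of 14 · rrbbrrbrb · max L -91/64 · min R -45/32 ⇒ -181/128
10 of 14 · rrbbrrbrbr · max L -91/64 · min R -181/128 ⇒ -363/256
11 of 14 · rrbbrrbrbrr · max L -91/64 · min R -363/256 ⇒ -727/512
12 of 14 · rrbbrrbrbrrr · max L -91/64 · min R -727/512 ⇒ -1455/1024
13 of 14 · rrbbrrbrbrrrr · max L -91/64 · min R -1455/1024 ⇒ -2911/2048
14 of 14 · rrbbrrbrbrrrrb · max L -2911/2048 · min R -1455/1024 ⇒ -5821/4096

-5821/4096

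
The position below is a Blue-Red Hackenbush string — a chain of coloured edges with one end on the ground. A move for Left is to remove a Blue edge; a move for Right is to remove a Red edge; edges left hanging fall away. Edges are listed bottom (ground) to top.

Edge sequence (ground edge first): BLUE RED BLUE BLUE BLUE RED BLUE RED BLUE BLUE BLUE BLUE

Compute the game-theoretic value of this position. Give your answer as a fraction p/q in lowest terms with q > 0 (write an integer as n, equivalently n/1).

Prefix values for BLUE RED BLUE BLUE BLUE RED BLUE RED BLUE BLUE BLUE BLUE via {L|R} + simplicity:
1 of 12 · B · max L 0 · min R +∞ gives 1
2 of 12 · BR · max L 0 · min R 1 gives 1/2
3 of 12 · BRB · max L 1/2 · min R 1 gives 3/4
4 of 12 · BRBB · max L 3/4 · min R 1 gives 7/8
5 of 12 · BRBBB · max L 7/8 · min R 1 gives 15/16
6 of 12 · BRBBBR · max L 7/8 · min R 15/16 gives 29/32
7 of 12 · BRBBBRB · max L 29/32 · min R 15/16 gives 59/64
8 of 12 · BRBBBRBR · max L 29/32 · min R 59/64 gives 117/128
9 of 12 · BRBBBRBRB · max L 117/128 · min R 59/64 gives 235/256
10 of 12 · BRBBBRBRBB · max L 235/256 · min R 59/64 gives 471/512
11 of 12 · BRBBBRBRBBB · max L 471/512 · min R 59/64 gives 943/1024
12 of 12 · BRBBBRBRBBBB · max L 943/1024 · min R 59/64 gives 1887/2048

1887/2048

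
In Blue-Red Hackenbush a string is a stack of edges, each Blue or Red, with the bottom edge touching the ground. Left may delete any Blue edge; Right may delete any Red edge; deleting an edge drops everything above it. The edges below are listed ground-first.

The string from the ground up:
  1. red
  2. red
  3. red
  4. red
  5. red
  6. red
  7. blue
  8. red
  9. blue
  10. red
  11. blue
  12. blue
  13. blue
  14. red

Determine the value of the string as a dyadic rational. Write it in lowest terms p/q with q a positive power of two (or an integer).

1 of 14 · r · max L −∞ · min R 0 = -1
2 of 14 · rr · max L −∞ · min R -1 = -2
3 of 14 · rrr · max L −∞ · min R -2 = -3
4 of 14 · rrrr · max L −∞ · min R -3 = -4
5 of 14 · rrrrr · max L −∞ · min R -4 = -5
6 of 14 · rrrrrr · max L −∞ · min R -5 = -6
7 of 14 · rrrrrrb · max L -6 · min R -5 = -11/2
8 of 14 · rrrrrrbr · max L -6 · min R -11/2 = -23/4
9 of 14 · rrrrrrbrb · max L -23/4 · min R -11/2 = -45/8
10 of 14 · rrrrrrbrbr · max L -23/4 · min R -45/8 = -91/16
11 of 14 · rrrrrrbrbrb · max L -91/16 · min R -45/8 = -181/32
12 of 14 · rrrrrrbrbrbb · max L -181/32 · min R -45/8 = -361/64
13 of 14 · rrrrrrbrbrbbb · max L -361/64 · min R -45/8 = -721/128
14 of 14 · rrrrrrbrbrbbbr · max L -361/64 · min R -721/128 = -1443/256

-1443/256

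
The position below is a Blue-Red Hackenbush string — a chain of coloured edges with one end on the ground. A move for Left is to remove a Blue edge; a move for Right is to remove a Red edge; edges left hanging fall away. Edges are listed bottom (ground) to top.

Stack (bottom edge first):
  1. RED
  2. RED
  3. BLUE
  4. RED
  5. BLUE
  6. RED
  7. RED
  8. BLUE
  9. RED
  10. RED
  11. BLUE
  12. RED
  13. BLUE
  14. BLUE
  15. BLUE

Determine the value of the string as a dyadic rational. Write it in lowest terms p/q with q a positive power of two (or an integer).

-14033/8192

R: Left { — }, Right { 0 } -> simplest -1
RR: Left { — }, Right { -1; 0 } -> simplest -2
RRB: Left { -2 }, Right { -1; 0 } -> simplest -3/2
RRBR: Left { -2 }, Right { -3/2; -1; 0 } -> simplest -7/4
RRBRB: Left { -2; -7/4 }, Right { -3/2; -1; 0 } -> simplest -13/8
RRBRBR: Left { -2; -7/4 }, Right { -13/8; -3/2; -1; 0 } -> simplest -27/16
RRBRBRR: Left { -2; -7/4 }, Right { -27/16; -13/8; -3/2; -1; 0 } -> simplest -55/32
RRBRBRRB: Left { -2; -7/4; -55/32 }, Right { -27/16; -13/8; -3/2; -1; 0 } -> simplest -109/64
RRBRBRRBR: Left { -2; -7/4; -55/32 }, Right { -109/64; -27/16; -13/8; -3/2; -1; 0 } -> simplest -219/128
RRBRBRRBRR: Left { -2; -7/4; -55/32 }, Right { -219/128; -109/64; -27/16; -13/8; -3/2; -1; 0 } -> simplest -439/256
RRBRBRRBRRB: Left { -2; -7/4; -55/32; -439/256 }, Right { -219/128; -109/64; -27/16; -13/8; -3/2; -1; 0 } -> simplest -877/512
RRBRBRRBRRBR: Left { -2; -7/4; -55/32; -439/256 }, Right { -877/512; -219/128; -109/64; -27/16; -13/8; -3/2; -1; 0 } -> simplest -1755/1024
RRBRBRRBRRBRB: Left { -2; -7/4; -55/32; -439/256; -1755/1024 }, Right { -877/512; -219/128; -109/64; -27/16; -13/8; -3/2; -1; 0 } -> simplest -3509/2048
RRBRBRRBRRBRBB: Left { -2; -7/4; -55/32; -439/256; -1755/1024; -3509/2048 }, Right { -877/512; -219/128; -109/64; -27/16; -13/8; -3/2; -1; 0 } -> simplest -7017/4096
RRBRBRRBRRBRBBB: Left { -2; -7/4; -55/32; -439/256; -1755/1024; -3509/2048; -7017/4096 }, Right { -877/512; -219/128; -109/64; -27/16; -13/8; -3/2; -1; 0 } -> simplest -14033/8192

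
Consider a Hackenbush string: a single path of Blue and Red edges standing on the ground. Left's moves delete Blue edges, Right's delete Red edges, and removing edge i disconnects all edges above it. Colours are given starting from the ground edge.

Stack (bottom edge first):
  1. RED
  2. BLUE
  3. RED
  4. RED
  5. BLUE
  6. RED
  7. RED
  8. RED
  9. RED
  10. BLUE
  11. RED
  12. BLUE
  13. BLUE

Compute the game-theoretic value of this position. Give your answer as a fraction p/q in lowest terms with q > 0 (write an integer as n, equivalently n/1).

-3561/4096

Build g(s[:k]) for k = 1..13, string s = RED BLUE RED RED BLUE RED RED RED RED BLUE RED BLUE BLUE.
1 of 13 · R · max L −∞ · min R 0 → -1
2 of 13 · RB · max L -1 · min R 0 → -1/2
3 of 13 · RBR · max L -1 · min R -1/2 → -3/4
4 of 13 · RBRR · max L -1 · min R -3/4 → -7/8
5 of 13 · RBRRB · max L -7/8 · min R -3/4 → -13/16
6 of 13 · RBRRBR · max L -7/8 · min R -13/16 → -27/32
7 of 13 · RBRRBRR · max L -7/8 · min R -27/32 → -55/64
8 of 13 · RBRRBRRR · max L -7/8 · min R -55/64 → -111/128
9 of 13 · RBRRBRRRR · max L -7/8 · min R -111/128 → -223/256
10 of 13 · RBRRBRRRRB · max L -223/256 · min R -111/128 → -445/512
11 of 13 · RBRRBRRRRBR · max L -223/256 · min R -445/512 → -891/1024
12 of 13 · RBRRBRRRRBRB · max L -891/1024 · min R -445/512 → -1781/2048
13 of 13 · RBRRBRRRRBRBB · max L -1781/2048 · min R -445/512 → -3561/4096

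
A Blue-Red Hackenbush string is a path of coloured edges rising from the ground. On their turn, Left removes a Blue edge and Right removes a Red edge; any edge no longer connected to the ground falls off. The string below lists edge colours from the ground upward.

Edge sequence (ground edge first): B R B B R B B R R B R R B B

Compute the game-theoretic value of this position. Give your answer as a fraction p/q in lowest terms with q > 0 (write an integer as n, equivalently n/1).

6951/8192

g_1 [B]  L=[0]  R=[]  = 1
g_2 [BR]  L=[0]  R=[1]  = 1/2
g_3 [BRB]  L=[0, 1/2]  R=[1]  = 3/4
g_4 [BRBB]  L=[0, 1/2, 3/4]  R=[1]  = 7/8
g_5 [BRBBR]  L=[0, 1/2, 3/4]  R=[7/8, 1]  = 13/16
g_6 [BRBBRB]  L=[0, 1/2, 3/4, 13/16]  R=[7/8, 1]  = 27/32
g_7 [BRBBRBB]  L=[0, 1/2, 3/4, 13/16, 27/32]  R=[7/8, 1]  = 55/64
g_8 [BRBBRBBR]  L=[0, 1/2, 3/4, 13/16, 27/32]  R=[55/64, 7/8, 1]  = 109/128
g_9 [BRBBRBBRR]  L=[0, 1/2, 3/4, 13/16, 27/32]  R=[109/128, 55/64, 7/8, 1]  = 217/256
g_10 [BRBBRBBRRB]  L=[0, 1/2, 3/4, 13/16, 27/32, 217/256]  R=[109/128, 55/64, 7/8, 1]  = 435/512
g_11 [BRBBRBBRRBR]  L=[0, 1/2, 3/4, 13/16, 27/32, 217/256]  R=[435/512, 109/128, 55/64, 7/8, 1]  = 869/1024
g_12 [BRBBRBBRRBRR]  L=[0, 1/2, 3/4, 13/16, 27/32, 217/256]  R=[869/1024, 435/512, 109/128, 55/64, 7/8, 1]  = 1737/2048
g_13 [BRBBRBBRRBRRB]  L=[0, 1/2, 3/4, 13/16, 27/32, 217/256, 1737/2048]  R=[869/1024, 435/512, 109/128, 55/64, 7/8, 1]  = 3475/4096
g_14 [BRBBRBBRRBRRBB]  L=[0, 1/2, 3/4, 13/16, 27/32, 217/256, 1737/2048, 3475/4096]  R=[869/1024, 435/512, 109/128, 55/64, 7/8, 1]  = 6951/8192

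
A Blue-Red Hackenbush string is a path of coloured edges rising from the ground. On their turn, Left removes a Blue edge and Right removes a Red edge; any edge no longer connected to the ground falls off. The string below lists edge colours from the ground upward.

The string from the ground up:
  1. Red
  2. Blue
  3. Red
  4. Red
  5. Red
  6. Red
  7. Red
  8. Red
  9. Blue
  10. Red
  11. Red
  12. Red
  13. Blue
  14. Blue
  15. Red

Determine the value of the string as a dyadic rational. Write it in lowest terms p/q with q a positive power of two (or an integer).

Recurse on prefixes of the 15-edge string Red Blue Red Red Red Red Red Red Blue Red Red Red Blue Blue Red:
edge 1 of 15 (Red): { none | 0 } gives -1
edge 2 of 15 (Blue): { -1 | 0 } gives -1/2
edge 3 of 15 (Red): { -1 | -1/2, 0 } gives -3/4
edge 4 of 15 (Red): { -1 | -3/4, -1/2, 0 } gives -7/8
edge 5 of 15 (Red): { -1 | -7/8, -3/4, -1/2, 0 } gives -15/16
edge 6 of 15 (Red): { -1 | -15/16, -7/8, -3/4, -1/2, 0 } gives -31/32
edge 7 of 15 (Red): { -1 | -31/32, -15/16, -7/8, -3/4, -1/2, 0 } gives -63/64
edge 8 of 15 (Red): { -1 | -63/64, -31/32, -15/16, -7/8, -3/4, -1/2, 0 } gives -127/128
edge 9 of 15 (Blue): { -1, -127/128 | -63/64, -31/32, -15/16, -7/8, -3/4, -1/2, 0 } gives -253/256
edge 10 of 15 (Red): { -1, -127/128 | -253/256, -63/64, -31/32, -15/16, -7/8, -3/4, -1/2, 0 } gives -507/512
edge 11 of 15 (Red): { -1, -127/128 | -507/512, -253/256, -63/64, -31/32, -15/16, -7/8, -3/4, -1/2, 0 } gives -1015/1024
edge 12 of 15 (Red): { -1, -127/128 | -1015/1024, -507/512, -253/256, -63/64, -31/32, -15/16, -7/8, -3/4, -1/2, 0 } gives -2031/2048
edge 13 of 15 (Blue): { -1, -127/128, -2031/2048 | -1015/1024, -507/512, -253/256, -63/64, -31/32, -15/16, -7/8, -3/4, -1/2, 0 } gives -4061/4096
edge 14 of 15 (Blue): { -1, -127/128, -2031/2048, -4061/4096 | -1015/1024, -507/512, -253/256, -63/64, -31/32, -15/16, -7/8, -3/4, -1/2, 0 } gives -8121/8192
edge 15 of 15 (Red): { -1, -127/128, -2031/2048, -4061/4096 | -8121/8192, -1015/1024, -507/512, -253/256, -63/64, -31/32, -15/16, -7/8, -3/4, -1/2, 0 } gives -16243/16384

-16243/16384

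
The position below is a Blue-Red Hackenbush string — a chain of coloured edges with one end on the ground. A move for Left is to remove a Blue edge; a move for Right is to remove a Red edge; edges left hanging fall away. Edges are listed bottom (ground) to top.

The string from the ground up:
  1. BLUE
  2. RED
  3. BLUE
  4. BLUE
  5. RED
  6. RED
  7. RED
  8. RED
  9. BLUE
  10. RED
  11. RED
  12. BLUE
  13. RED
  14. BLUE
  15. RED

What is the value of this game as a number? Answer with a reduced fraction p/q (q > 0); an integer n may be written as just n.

12437/16384

val_1 [B]  L=[0]  R=[(no moves)]  — 1
val_2 [BR]  L=[0]  R=[1]  — 1/2
val_3 [BRB]  L=[0, 1/2]  R=[1]  — 3/4
val_4 [BRBB]  L=[0, 1/2, 3/4]  R=[1]  — 7/8
val_5 [BRBBR]  L=[0, 1/2, 3/4]  R=[7/8, 1]  — 13/16
val_6 [BRBBRR]  L=[0, 1/2, 3/4]  R=[13/16, 7/8, 1]  — 25/32
val_7 [BRBBRRR]  L=[0, 1/2, 3/4]  R=[25/32, 13/16, 7/8, 1]  — 49/64
val_8 [BRBBRRRR]  L=[0, 1/2, 3/4]  R=[49/64, 25/32, 13/16, 7/8, 1]  — 97/128
val_9 [BRBBRRRRB]  L=[0, 1/2, 3/4, 97/128]  R=[49/64, 25/32, 13/16, 7/8, 1]  — 195/256
val_10 [BRBBRRRRBR]  L=[0, 1/2, 3/4, 97/128]  R=[195/256, 49/64, 25/32, 13/16, 7/8, 1]  — 389/512
val_11 [BRBBRRRRBRR]  L=[0, 1/2, 3/4, 97/128]  R=[389/512, 195/256, 49/64, 25/32, 13/16, 7/8, 1]  — 777/1024
val_12 [BRBBRRRRBRRB]  L=[0, 1/2, 3/4, 97/128, 777/1024]  R=[389/512, 195/256, 49/64, 25/32, 13/16, 7/8, 1]  — 1555/2048
val_13 [BRBBRRRRBRRBR]  L=[0, 1/2, 3/4, 97/128, 777/1024]  R=[1555/2048, 389/512, 195/256, 49/64, 25/32, 13/16, 7/8, 1]  — 3109/4096
val_14 [BRBBRRRRBRRBRB]  L=[0, 1/2, 3/4, 97/128, 777/1024, 3109/4096]  R=[1555/2048, 389/512, 195/256, 49/64, 25/32, 13/16, 7/8, 1]  — 6219/8192
val_15 [BRBBRRRRBRRBRBR]  L=[0, 1/2, 3/4, 97/128, 777/1024, 3109/4096]  R=[6219/8192, 1555/2048, 389/512, 195/256, 49/64, 25/32, 13/16, 7/8, 1]  — 12437/16384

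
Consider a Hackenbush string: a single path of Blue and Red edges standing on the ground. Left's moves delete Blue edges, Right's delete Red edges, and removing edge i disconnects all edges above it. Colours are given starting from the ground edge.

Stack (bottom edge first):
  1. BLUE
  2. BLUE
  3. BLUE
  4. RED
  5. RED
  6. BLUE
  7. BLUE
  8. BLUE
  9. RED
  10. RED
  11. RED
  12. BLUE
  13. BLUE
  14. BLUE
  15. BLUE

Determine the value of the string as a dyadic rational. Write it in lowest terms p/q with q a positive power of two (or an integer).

Build value(s[:k]) for k = 1..15, string s = BLUE BLUE BLUE RED RED BLUE BLUE BLUE RED RED RED BLUE BLUE BLUE BLUE.
B: Left { 0 }, Right { · } => simplest 1
BB: Left { 0; 1 }, Right { · } => simplest 2
BBB: Left { 0; 1; 2 }, Right { · } => simplest 3
BBBR: Left { 0; 1; 2 }, Right { 3 } => simplest 5/2
BBBRR: Left { 0; 1; 2 }, Right { 5/2; 3 } => simplest 9/4
BBBRRB: Left { 0; 1; 2; 9/4 }, Right { 5/2; 3 } => simplest 19/8
BBBRRBB: Left { 0; 1; 2; 9/4; 19/8 }, Right { 5/2; 3 } => simplest 39/16
BBBRRBBB: Left { 0; 1; 2; 9/4; 19/8; 39/16 }, Right { 5/2; 3 } => simplest 79/32
BBBRRBBBR: Left { 0; 1; 2; 9/4; 19/8; 39/16 }, Right { 79/32; 5/2; 3 } => simplest 157/64
BBBRRBBBRR: Left { 0; 1; 2; 9/4; 19/8; 39/16 }, Right { 157/64; 79/32; 5/2; 3 } => simplest 313/128
BBBRRBBBRRR: Left { 0; 1; 2; 9/4; 19/8; 39/16 }, Right { 313/128; 157/64; 79/32; 5/2; 3 } => simplest 625/256
BBBRRBBBRRRB: Left { 0; 1; 2; 9/4; 19/8; 39/16; 625/256 }, Right { 313/128; 157/64; 79/32; 5/2; 3 } => simplest 1251/512
BBBRRBBBRRRBB: Left { 0; 1; 2; 9/4; 19/8; 39/16; 625/256; 1251/512 }, Right { 313/128; 157/64; 79/32; 5/2; 3 } => simplest 2503/1024
BBBRRBBBRRRBBB: Left { 0; 1; 2; 9/4; 19/8; 39/16; 625/256; 1251/512; 2503/1024 }, Right { 313/128; 157/64; 79/32; 5/2; 3 } => simplest 5007/2048
BBBRRBBBRRRBBBB: Left { 0; 1; 2; 9/4; 19/8; 39/16; 625/256; 1251/512; 2503/1024; 5007/2048 }, Right { 313/128; 157/64; 79/32; 5/2; 3 } => simplest 10015/4096

10015/4096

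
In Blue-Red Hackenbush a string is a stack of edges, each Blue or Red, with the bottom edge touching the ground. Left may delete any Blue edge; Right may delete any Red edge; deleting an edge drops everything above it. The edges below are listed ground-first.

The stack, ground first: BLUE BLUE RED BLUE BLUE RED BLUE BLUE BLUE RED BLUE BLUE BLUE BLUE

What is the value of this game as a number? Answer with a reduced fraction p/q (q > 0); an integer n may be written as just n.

7647/4096

Prefix values for BLUE BLUE RED BLUE BLUE RED BLUE BLUE BLUE RED BLUE BLUE BLUE BLUE via {L|R} + simplicity:
B: Left { 0 }, Right { · } — simplest 1
BB: Left { 0; 1 }, Right { · } — simplest 2
BBR: Left { 0; 1 }, Right { 2 } — simplest 3/2
BBRB: Left { 0; 1; 3/2 }, Right { 2 } — simplest 7/4
BBRBB: Left { 0; 1; 3/2; 7/4 }, Right { 2 } — simplest 15/8
BBRBBR: Left { 0; 1; 3/2; 7/4 }, Right { 15/8; 2 } — simplest 29/16
BBRBBRB: Left { 0; 1; 3/2; 7/4; 29/16 }, Right { 15/8; 2 } — simplest 59/32
BBRBBRBB: Left { 0; 1; 3/2; 7/4; 29/16; 59/32 }, Right { 15/8; 2 } — simplest 119/64
BBRBBRBBB: Left { 0; 1; 3/2; 7/4; 29/16; 59/32; 119/64 }, Right { 15/8; 2 } — simplest 239/128
BBRBBRBBBR: Left { 0; 1; 3/2; 7/4; 29/16; 59/32; 119/64 }, Right { 239/128; 15/8; 2 } — simplest 477/256
BBRBBRBBBRB: Left { 0; 1; 3/2; 7/4; 29/16; 59/32; 119/64; 477/256 }, Right { 239/128; 15/8; 2 } — simplest 955/512
BBRBBRBBBRBB: Left { 0; 1; 3/2; 7/4; 29/16; 59/32; 119/64; 477/256; 955/512 }, Right { 239/128; 15/8; 2 } — simplest 1911/1024
BBRBBRBBBRBBB: Left { 0; 1; 3/2; 7/4; 29/16; 59/32; 119/64; 477/256; 955/512; 1911/1024 }, Right { 239/128; 15/8; 2 } — simplest 3823/2048
BBRBBRBBBRBBBB: Left { 0; 1; 3/2; 7/4; 29/16; 59/32; 119/64; 477/256; 955/512; 1911/1024; 3823/2048 }, Right { 239/128; 15/8; 2 } — simplest 7647/4096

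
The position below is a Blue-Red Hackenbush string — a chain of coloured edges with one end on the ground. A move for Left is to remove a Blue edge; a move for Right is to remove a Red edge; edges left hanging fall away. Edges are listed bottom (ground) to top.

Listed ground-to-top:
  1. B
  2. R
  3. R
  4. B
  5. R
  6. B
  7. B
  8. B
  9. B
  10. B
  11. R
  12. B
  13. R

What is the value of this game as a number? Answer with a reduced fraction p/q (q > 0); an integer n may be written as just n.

v_1 [B]  L=[0]  R=[∅]  so 1
v_2 [BR]  L=[0]  R=[1]  so 1/2
v_3 [BRR]  L=[0]  R=[1/2,1]  so 1/4
v_4 [BRRB]  L=[0,1/4]  R=[1/2,1]  so 3/8
v_5 [BRRBR]  L=[0,1/4]  R=[3/8,1/2,1]  so 5/16
v_6 [BRRBRB]  L=[0,1/4,5/16]  R=[3/8,1/2,1]  so 11/32
v_7 [BRRBRBB]  L=[0,1/4,5/16,11/32]  R=[3/8,1/2,1]  so 23/64
v_8 [BRRBRBBB]  L=[0,1/4,5/16,11/32,23/64]  R=[3/8,1/2,1]  so 47/128
v_9 [BRRBRBBBB]  L=[0,1/4,5/16,11/32,23/64,47/128]  R=[3/8,1/2,1]  so 95/256
v_10 [BRRBRBBBBB]  L=[0,1/4,5/16,11/32,23/64,47/128,95/256]  R=[3/8,1/2,1]  so 191/512
v_11 [BRRBRBBBBBR]  L=[0,1/4,5/16,11/32,23/64,47/128,95/256]  R=[191/512,3/8,1/2,1]  so 381/1024
v_12 [BRRBRBBBBBRB]  L=[0,1/4,5/16,11/32,23/64,47/128,95/256,381/1024]  R=[191/512,3/8,1/2,1]  so 763/2048
v_13 [BRRBRBBBBBRBR]  L=[0,1/4,5/16,11/32,23/64,47/128,95/256,381/1024]  R=[763/2048,191/512,3/8,1/2,1]  so 1525/4096

1525/4096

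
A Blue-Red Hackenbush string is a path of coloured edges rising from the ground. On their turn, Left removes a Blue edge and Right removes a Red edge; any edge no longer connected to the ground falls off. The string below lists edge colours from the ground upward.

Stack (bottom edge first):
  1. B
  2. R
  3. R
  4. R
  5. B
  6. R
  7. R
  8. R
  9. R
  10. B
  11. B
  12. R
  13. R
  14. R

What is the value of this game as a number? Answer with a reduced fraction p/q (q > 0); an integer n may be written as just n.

1073/8192

Prefix values for B R R R B R R R R B B R R R via {L|R} + simplicity:
G(B) = { 0 | — } — 1
G(BR) = { 0 | 1 } — 1/2
G(BRR) = { 0 | 1/2,1 } — 1/4
G(BRRR) = { 0 | 1/4,1/2,1 } — 1/8
G(BRRRB) = { 0,1/8 | 1/4,1/2,1 } — 3/16
G(BRRRBR) = { 0,1/8 | 3/16,1/4,1/2,1 } — 5/32
G(BRRRBRR) = { 0,1/8 | 5/32,3/16,1/4,1/2,1 } — 9/64
G(BRRRBRRR) = { 0,1/8 | 9/64,5/32,3/16,1/4,1/2,1 } — 17/128
G(BRRRBRRRR) = { 0,1/8 | 17/128,9/64,5/32,3/16,1/4,1/2,1 } — 33/256
G(BRRRBRRRRB) = { 0,1/8,33/256 | 17/128,9/64,5/32,3/16,1/4,1/2,1 } — 67/512
G(BRRRBRRRRBB) = { 0,1/8,33/256,67/512 | 17/128,9/64,5/32,3/16,1/4,1/2,1 } — 135/1024
G(BRRRBRRRRBBR) = { 0,1/8,33/256,67/512 | 135/1024,17/128,9/64,5/32,3/16,1/4,1/2,1 } — 269/2048
G(BRRRBRRRRBBRR) = { 0,1/8,33/256,67/512 | 269/2048,135/1024,17/128,9/64,5/32,3/16,1/4,1/2,1 } — 537/4096
G(BRRRBRRRRBBRRR) = { 0,1/8,33/256,67/512 | 537/4096,269/2048,135/1024,17/128,9/64,5/32,3/16,1/4,1/2,1 } — 1073/8192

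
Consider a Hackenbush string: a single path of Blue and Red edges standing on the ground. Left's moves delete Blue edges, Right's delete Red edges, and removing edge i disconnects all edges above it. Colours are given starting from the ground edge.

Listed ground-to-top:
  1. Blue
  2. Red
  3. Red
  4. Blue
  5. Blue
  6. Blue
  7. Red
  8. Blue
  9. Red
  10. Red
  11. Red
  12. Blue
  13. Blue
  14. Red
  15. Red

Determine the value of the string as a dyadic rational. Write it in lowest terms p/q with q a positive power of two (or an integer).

Build v(s[:k]) for k = 1..15, string s = Blue Red Red Blue Blue Blue Red Blue Red Red Red Blue Blue Red Red.
B: Left { 0 }, Right { — } -> simplest 1
BR: Left { 0 }, Right { 1 } -> simplest 1/2
BRR: Left { 0 }, Right { 1/2; 1 } -> simplest 1/4
BRRB: Left { 0; 1/4 }, Right { 1/2; 1 } -> simplest 3/8
BRRBB: Left { 0; 1/4; 3/8 }, Right { 1/2; 1 } -> simplest 7/16
BRRBBB: Left { 0; 1/4; 3/8; 7/16 }, Right { 1/2; 1 } -> simplest 15/32
BRRBBBR: Left { 0; 1/4; 3/8; 7/16 }, Right { 15/32; 1/2; 1 } -> simplest 29/64
BRRBBBRB: Left { 0; 1/4; 3/8; 7/16; 29/64 }, Right { 15/32; 1/2; 1 } -> simplest 59/128
BRRBBBRBR: Left { 0; 1/4; 3/8; 7/16; 29/64 }, Right { 59/128; 15/32; 1/2; 1 } -> simplest 117/256
BRRBBBRBRR: Left { 0; 1/4; 3/8; 7/16; 29/64 }, Right { 117/256; 59/128; 15/32; 1/2; 1 } -> simplest 233/512
BRRBBBRBRRR: Left { 0; 1/4; 3/8; 7/16; 29/64 }, Right { 233/512; 117/256; 59/128; 15/32; 1/2; 1 } -> simplest 465/1024
BRRBBBRBRRRB: Left { 0; 1/4; 3/8; 7/16; 29/64; 465/1024 }, Right { 233/512; 117/256; 59/128; 15/32; 1/2; 1 } -> simplest 931/2048
BRRBBBRBRRRBB: Left { 0; 1/4; 3/8; 7/16; 29/64; 465/1024; 931/2048 }, Right { 233/512; 117/256; 59/128; 15/32; 1/2; 1 } -> simplest 1863/4096
BRRBBBRBRRRBBR: Left { 0; 1/4; 3/8; 7/16; 29/64; 465/1024; 931/2048 }, Right { 1863/4096; 233/512; 117/256; 59/128; 15/32; 1/2; 1 } -> simplest 3725/8192
BRRBBBRBRRRBBRR: Left { 0; 1/4; 3/8; 7/16; 29/64; 465/1024; 931/2048 }, Right { 3725/8192; 1863/4096; 233/512; 117/256; 59/128; 15/32; 1/2; 1 } -> simplest 7449/16384

7449/16384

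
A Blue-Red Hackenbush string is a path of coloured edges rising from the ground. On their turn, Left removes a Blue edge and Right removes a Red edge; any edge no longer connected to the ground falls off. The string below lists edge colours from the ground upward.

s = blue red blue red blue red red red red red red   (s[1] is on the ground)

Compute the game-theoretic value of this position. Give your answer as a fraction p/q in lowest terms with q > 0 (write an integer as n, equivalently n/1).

641/1024

Build G(s[:k]) for k = 1..11, string s = blue red blue red blue red red red red red red.
G(b) = { 0 | — } → 1
G(br) = { 0 | 1 } → 1/2
G(brb) = { 0,1/2 | 1 } → 3/4
G(brbr) = { 0,1/2 | 3/4,1 } → 5/8
G(brbrb) = { 0,1/2,5/8 | 3/4,1 } → 11/16
G(brbrbr) = { 0,1/2,5/8 | 11/16,3/4,1 } → 21/32
G(brbrbrr) = { 0,1/2,5/8 | 21/32,11/16,3/4,1 } → 41/64
G(brbrbrrr) = { 0,1/2,5/8 | 41/64,21/32,11/16,3/4,1 } → 81/128
G(brbrbrrrr) = { 0,1/2,5/8 | 81/128,41/64,21/32,11/16,3/4,1 } → 161/256
G(brbrbrrrrr) = { 0,1/2,5/8 | 161/256,81/128,41/64,21/32,11/16,3/4,1 } → 321/512
G(brbrbrrrrrr) = { 0,1/2,5/8 | 321/512,161/256,81/128,41/64,21/32,11/16,3/4,1 } → 641/1024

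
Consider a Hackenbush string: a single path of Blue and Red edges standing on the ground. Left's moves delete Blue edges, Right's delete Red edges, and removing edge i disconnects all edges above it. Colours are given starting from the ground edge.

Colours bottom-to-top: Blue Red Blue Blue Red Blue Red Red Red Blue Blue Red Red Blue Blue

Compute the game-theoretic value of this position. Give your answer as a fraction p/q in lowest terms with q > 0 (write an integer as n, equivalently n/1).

13415/16384

value(B) = { 0 | — } — 1
value(BR) = { 0 | 1 } — 1/2
value(BRB) = { 0, 1/2 | 1 } — 3/4
value(BRBB) = { 0, 1/2, 3/4 | 1 } — 7/8
value(BRBBR) = { 0, 1/2, 3/4 | 7/8, 1 } — 13/16
value(BRBBRB) = { 0, 1/2, 3/4, 13/16 | 7/8, 1 } — 27/32
value(BRBBRBR) = { 0, 1/2, 3/4, 13/16 | 27/32, 7/8, 1 } — 53/64
value(BRBBRBRR) = { 0, 1/2, 3/4, 13/16 | 53/64, 27/32, 7/8, 1 } — 105/128
value(BRBBRBRRR) = { 0, 1/2, 3/4, 13/16 | 105/128, 53/64, 27/32, 7/8, 1 } — 209/256
value(BRBBRBRRRB) = { 0, 1/2, 3/4, 13/16, 209/256 | 105/128, 53/64, 27/32, 7/8, 1 } — 419/512
value(BRBBRBRRRBB) = { 0, 1/2, 3/4, 13/16, 209/256, 419/512 | 105/128, 53/64, 27/32, 7/8, 1 } — 839/1024
value(BRBBRBRRRBBR) = { 0, 1/2, 3/4, 13/16, 209/256, 419/512 | 839/1024, 105/128, 53/64, 27/32, 7/8, 1 } — 1677/2048
value(BRBBRBRRRBBRR) = { 0, 1/2, 3/4, 13/16, 209/256, 419/512 | 1677/2048, 839/1024, 105/128, 53/64, 27/32, 7/8, 1 } — 3353/4096
value(BRBBRBRRRBBRRB) = { 0, 1/2, 3/4, 13/16, 209/256, 419/512, 3353/4096 | 1677/2048, 839/1024, 105/128, 53/64, 27/32, 7/8, 1 } — 6707/8192
value(BRBBRBRRRBBRRBB) = { 0, 1/2, 3/4, 13/16, 209/256, 419/512, 3353/4096, 6707/8192 | 1677/2048, 839/1024, 105/128, 53/64, 27/32, 7/8, 1 } — 13415/16384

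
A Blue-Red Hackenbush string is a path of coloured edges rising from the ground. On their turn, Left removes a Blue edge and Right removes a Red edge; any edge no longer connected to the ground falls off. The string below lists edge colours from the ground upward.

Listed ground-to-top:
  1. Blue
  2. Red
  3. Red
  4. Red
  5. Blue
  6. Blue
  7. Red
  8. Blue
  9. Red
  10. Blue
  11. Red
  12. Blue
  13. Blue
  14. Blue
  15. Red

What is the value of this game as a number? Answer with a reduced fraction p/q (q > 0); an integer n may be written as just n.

Build value(s[:k]) for k = 1..15, string s = Blue Red Red Red Blue Blue Red Blue Red Blue Red Blue Blue Blue Red.
B: Left { 0 }, Right { ∅ } = simplest 1
BR: Left { 0 }, Right { 1 } = simplest 1/2
BRR: Left { 0 }, Right { 1/2, 1 } = simplest 1/4
BRRR: Left { 0 }, Right { 1/4, 1/2, 1 } = simplest 1/8
BRRRB: Left { 0, 1/8 }, Right { 1/4, 1/2, 1 } = simplest 3/16
BRRRBB: Left { 0, 1/8, 3/16 }, Right { 1/4, 1/2, 1 } = simplest 7/32
BRRRBBR: Left { 0, 1/8, 3/16 }, Right { 7/32, 1/4, 1/2, 1 } = simplest 13/64
BRRRBBRB: Left { 0, 1/8, 3/16, 13/64 }, Right { 7/32, 1/4, 1/2, 1 } = simplest 27/128
BRRRBBRBR: Left { 0, 1/8, 3/16, 13/64 }, Right { 27/128, 7/32, 1/4, 1/2, 1 } = simplest 53/256
BRRRBBRBRB: Left { 0, 1/8, 3/16, 13/64, 53/256 }, Right { 27/128, 7/32, 1/4, 1/2, 1 } = simplest 107/512
BRRRBBRBRBR: Left { 0, 1/8, 3/16, 13/64, 53/256 }, Right { 107/512, 27/128, 7/32, 1/4, 1/2, 1 } = simplest 213/1024
BRRRBBRBRBRB: Left { 0, 1/8, 3/16, 13/64, 53/256, 213/1024 }, Right { 107/512, 27/128, 7/32, 1/4, 1/2, 1 } = simplest 427/2048
BRRRBBRBRBRBB: Left { 0, 1/8, 3/16, 13/64, 53/256, 213/1024, 427/2048 }, Right { 107/512, 27/128, 7/32, 1/4, 1/2, 1 } = simplest 855/4096
BRRRBBRBRBRBBB: Left { 0, 1/8, 3/16, 13/64, 53/256, 213/1024, 427/2048, 855/4096 }, Right { 107/512, 27/128, 7/32, 1/4, 1/2, 1 } = simplest 1711/8192
BRRRBBRBRBRBBBR: Left { 0, 1/8, 3/16, 13/64, 53/256, 213/1024, 427/2048, 855/4096 }, Right { 1711/8192, 107/512, 27/128, 7/32, 1/4, 1/2, 1 } = simplest 3421/16384

3421/16384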